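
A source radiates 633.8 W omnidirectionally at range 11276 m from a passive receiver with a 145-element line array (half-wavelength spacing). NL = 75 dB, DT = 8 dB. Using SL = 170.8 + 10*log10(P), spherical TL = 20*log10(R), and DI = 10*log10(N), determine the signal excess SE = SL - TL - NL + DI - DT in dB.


Step 1: SL = 170.8 + 10*log10(633.8) = 198.82 dB
Step 2: TL = 20*log10(11276) = 81.04 dB
Step 3: DI = 10*log10(145) = 21.61 dB
Step 4: SE = SL - TL - NL + DI - DT = 198.82 - 81.04 - 75 + 21.61 - 8 = 56.39

56.39 dB


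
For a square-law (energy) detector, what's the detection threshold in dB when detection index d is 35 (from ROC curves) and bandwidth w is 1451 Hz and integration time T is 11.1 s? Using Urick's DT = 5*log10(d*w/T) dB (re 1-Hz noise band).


18.3 dB


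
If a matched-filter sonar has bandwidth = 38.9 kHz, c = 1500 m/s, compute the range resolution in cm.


1.93 cm


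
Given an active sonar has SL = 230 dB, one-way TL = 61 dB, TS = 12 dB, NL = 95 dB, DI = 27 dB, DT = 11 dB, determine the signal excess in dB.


41 dB


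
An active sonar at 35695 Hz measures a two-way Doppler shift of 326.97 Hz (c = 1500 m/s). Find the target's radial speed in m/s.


6.87 m/s


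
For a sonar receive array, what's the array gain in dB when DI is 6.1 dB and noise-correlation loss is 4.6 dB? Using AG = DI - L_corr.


AG = DI - L_corr = 6.1 - 4.6 = 1.5

1.5 dB


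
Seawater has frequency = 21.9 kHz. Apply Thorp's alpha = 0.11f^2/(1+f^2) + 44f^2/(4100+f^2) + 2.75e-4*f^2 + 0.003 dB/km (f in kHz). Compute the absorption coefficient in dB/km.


f^2 = 479.61
alpha = 0.11*479.61/(1+479.61) + 44*479.61/(4100+479.61) + 2.75e-4*479.61 + 0.003 = 4.853

4.853 dB/km


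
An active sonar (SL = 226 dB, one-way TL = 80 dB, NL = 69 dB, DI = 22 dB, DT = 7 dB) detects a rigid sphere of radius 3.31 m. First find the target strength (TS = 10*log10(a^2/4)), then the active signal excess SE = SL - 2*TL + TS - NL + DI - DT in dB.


Step 1: TS = 10*log10(3.31^2/4) = 4.38 dB
Step 2: SE = SL - 2*TL + TS - NL + DI - DT = 226 - 2*80 + (4.38) - 69 + 22 - 7 = 16.38

16.38 dB


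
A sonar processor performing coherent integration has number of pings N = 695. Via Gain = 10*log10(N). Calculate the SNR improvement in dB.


28.42 dB


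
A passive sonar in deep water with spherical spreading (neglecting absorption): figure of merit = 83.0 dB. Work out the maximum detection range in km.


14.13 km


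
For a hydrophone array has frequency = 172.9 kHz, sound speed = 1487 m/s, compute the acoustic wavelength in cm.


0.86 cm


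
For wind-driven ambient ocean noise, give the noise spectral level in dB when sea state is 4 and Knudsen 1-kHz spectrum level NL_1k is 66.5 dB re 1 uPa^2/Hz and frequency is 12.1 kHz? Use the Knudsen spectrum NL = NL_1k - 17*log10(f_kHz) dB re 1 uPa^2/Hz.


48.09 dB


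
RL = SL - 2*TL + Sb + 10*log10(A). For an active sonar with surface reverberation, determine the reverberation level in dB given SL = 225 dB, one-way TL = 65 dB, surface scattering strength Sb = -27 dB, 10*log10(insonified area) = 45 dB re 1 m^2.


113 dB


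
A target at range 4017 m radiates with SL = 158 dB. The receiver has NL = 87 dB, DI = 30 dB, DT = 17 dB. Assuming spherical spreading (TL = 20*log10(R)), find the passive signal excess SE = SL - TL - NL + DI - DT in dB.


Step 1: TL = 20*log10(4017) = 72.08 dB
Step 2: SE = 158 - 72.08 - 87 + 30 - 17 = 11.92

11.92 dB


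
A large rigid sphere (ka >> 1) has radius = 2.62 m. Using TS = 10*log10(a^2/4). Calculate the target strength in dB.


TS = 10*log10(2.62^2 / 4) = 10*log10(1.7161) = 2.35

2.35 dB


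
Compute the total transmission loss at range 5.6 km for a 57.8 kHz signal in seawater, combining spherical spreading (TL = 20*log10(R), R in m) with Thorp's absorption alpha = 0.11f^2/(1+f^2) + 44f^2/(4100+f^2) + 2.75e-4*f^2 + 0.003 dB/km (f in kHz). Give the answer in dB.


191.37 dB


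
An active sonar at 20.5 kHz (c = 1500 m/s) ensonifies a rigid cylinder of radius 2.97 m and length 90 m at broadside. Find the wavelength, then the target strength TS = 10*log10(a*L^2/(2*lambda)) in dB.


Step 1: lambda = c/f = 1500/20500 = 0.07317 m
Step 2: TS = 10*log10(a*L^2/(2*lambda)) = 10*log10(2.97*90^2/(2*0.07317)) = 52.16

52.16 dB


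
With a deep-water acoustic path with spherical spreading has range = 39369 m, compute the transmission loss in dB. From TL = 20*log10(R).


TL = 20*log10(39369) = 91.9

91.9 dB


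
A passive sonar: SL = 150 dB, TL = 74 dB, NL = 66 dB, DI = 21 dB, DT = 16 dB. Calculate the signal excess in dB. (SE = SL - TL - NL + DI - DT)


SE = SL - TL - NL + DI - DT = 150 - 74 - 66 + 21 - 16 = 15

15 dB


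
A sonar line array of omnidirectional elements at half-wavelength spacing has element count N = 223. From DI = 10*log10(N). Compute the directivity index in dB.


23.48 dB


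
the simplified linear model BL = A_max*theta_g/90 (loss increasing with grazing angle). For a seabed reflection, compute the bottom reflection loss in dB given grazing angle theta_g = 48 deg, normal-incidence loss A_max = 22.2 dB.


11.84 dB


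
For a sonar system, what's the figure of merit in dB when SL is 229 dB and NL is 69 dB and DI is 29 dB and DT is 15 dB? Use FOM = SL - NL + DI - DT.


174 dB


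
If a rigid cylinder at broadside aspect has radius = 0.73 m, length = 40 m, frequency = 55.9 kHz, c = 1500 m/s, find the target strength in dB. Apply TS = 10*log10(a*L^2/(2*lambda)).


lambda = 1500/55900 = 0.02683 m
TS = 10*log10(0.73*40^2/(2*0.02683)) = 43.38

43.38 dB


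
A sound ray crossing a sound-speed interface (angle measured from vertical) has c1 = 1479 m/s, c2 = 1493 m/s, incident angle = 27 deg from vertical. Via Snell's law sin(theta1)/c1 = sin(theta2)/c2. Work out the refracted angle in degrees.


27.28 deg


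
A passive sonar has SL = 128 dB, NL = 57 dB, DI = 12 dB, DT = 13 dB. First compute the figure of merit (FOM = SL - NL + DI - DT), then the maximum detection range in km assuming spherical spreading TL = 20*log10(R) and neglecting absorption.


Step 1: FOM = SL - NL + DI - DT = 128 - 57 + 12 - 13 = 70 dB
Step 2: at max range FOM = TL = 20*log10(R), so R = 10^(70/20) = 3162.28 m = 3.16 km

3.16 km


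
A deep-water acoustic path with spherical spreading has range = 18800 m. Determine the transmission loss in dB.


TL = 20*log10(18800) = 85.48

85.48 dB


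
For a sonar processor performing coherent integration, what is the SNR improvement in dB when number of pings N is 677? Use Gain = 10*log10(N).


Gain = 10*log10(677) = 28.31

28.31 dB


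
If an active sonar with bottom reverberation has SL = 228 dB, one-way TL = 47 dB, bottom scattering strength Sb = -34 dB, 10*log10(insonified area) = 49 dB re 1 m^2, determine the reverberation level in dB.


149 dB


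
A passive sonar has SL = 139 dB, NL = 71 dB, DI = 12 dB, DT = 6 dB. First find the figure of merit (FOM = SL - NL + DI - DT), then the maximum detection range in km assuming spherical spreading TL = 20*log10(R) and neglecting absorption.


Step 1: FOM = SL - NL + DI - DT = 139 - 71 + 12 - 6 = 74 dB
Step 2: at max range FOM = TL = 20*log10(R), so R = 10^(74/20) = 5011.87 m = 5.01 km

5.01 km


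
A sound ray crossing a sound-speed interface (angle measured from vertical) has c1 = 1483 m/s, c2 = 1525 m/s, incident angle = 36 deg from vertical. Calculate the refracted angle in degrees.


sin(theta2) = (c2/c1)*sin(theta1) = (1525/1483)*sin(36 deg) = 0.60443
theta2 = arcsin(0.60443) = 37.19

37.19 deg


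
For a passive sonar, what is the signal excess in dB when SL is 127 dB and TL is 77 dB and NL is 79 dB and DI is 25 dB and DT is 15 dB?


SE = SL - TL - NL + DI - DT = 127 - 77 - 79 + 25 - 15 = -19

-19 dB


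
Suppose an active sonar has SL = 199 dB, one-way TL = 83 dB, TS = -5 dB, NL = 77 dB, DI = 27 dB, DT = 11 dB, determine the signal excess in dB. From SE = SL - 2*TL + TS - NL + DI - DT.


SE = SL - 2*TL + TS - NL + DI - DT = 199 - 2*83 + (-5) - 77 + 27 - 11 = -33

-33 dB


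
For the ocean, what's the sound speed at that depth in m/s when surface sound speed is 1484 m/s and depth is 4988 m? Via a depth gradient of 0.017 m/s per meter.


1568.796 m/s


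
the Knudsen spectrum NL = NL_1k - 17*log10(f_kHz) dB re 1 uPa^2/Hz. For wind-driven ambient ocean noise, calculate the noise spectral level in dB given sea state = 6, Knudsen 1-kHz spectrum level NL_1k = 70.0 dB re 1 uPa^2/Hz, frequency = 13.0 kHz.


NL = NL_1k - 17*log10(f_kHz) = 70.0 - 17*log10(13.0) = 70.0 - (18.94) = 51.06

51.06 dB


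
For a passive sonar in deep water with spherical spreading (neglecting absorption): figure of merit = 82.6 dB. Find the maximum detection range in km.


13.49 km


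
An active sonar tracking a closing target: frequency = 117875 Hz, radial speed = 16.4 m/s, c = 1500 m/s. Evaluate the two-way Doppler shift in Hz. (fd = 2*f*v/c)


2577.53 Hz


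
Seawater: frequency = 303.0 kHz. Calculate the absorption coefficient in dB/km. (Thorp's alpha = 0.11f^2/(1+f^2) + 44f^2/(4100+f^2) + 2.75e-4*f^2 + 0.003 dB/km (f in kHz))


67.48 dB/km


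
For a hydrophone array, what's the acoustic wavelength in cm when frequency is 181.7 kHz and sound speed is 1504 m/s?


0.83 cm


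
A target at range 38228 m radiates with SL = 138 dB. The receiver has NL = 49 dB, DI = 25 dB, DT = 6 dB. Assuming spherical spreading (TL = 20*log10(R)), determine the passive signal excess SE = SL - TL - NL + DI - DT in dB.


Step 1: TL = 20*log10(38228) = 91.65 dB
Step 2: SE = 138 - 91.65 - 49 + 25 - 6 = 16.35

16.35 dB


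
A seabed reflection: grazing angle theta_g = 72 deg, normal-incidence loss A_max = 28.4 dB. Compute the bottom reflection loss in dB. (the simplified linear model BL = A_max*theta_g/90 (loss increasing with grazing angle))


BL = A_max * theta_g / 90 = 28.4 * 72 / 90 = 22.72

22.72 dB


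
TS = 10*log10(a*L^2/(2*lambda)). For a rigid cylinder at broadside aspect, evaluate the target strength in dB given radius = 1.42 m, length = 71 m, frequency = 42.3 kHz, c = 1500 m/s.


lambda = 1500/42300 = 0.03546 m
TS = 10*log10(1.42*71^2/(2*0.03546)) = 50.04

50.04 dB


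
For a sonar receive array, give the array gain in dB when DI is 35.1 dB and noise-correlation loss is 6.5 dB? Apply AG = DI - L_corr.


28.6 dB


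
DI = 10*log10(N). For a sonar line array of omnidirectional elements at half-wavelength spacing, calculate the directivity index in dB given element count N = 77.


18.86 dB


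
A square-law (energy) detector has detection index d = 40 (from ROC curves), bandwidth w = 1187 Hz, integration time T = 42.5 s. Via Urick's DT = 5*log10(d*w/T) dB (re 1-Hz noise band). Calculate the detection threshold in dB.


DT = 5*log10(d*w/T) = 5*log10(40 * 1187 / 42.5) = 5*log10(1117.18) = 15.24

15.24 dB


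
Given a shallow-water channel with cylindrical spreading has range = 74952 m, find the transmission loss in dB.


TL = 10*log10(74952) = 48.75

48.75 dB


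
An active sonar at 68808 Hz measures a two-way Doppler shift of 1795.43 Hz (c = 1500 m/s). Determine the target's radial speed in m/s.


From fd = 2*f*v/c, v = c*fd/(2*f) = 1500 * 1795.43 / (2*68808) = 19.57

19.57 m/s


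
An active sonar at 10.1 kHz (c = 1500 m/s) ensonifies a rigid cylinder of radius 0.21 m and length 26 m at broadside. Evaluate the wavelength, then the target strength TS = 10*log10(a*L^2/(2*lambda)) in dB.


Step 1: lambda = c/f = 1500/10100 = 0.14851 m
Step 2: TS = 10*log10(a*L^2/(2*lambda)) = 10*log10(0.21*26^2/(2*0.14851)) = 26.79

26.79 dB


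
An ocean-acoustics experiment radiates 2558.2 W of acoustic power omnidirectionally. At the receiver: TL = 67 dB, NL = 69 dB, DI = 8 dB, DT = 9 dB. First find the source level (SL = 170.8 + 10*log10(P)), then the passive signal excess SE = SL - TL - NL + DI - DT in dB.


Step 1: SL = 170.8 + 10*log10(2558.2) = 204.88 dB
Step 2: SE = SL - TL - NL + DI - DT = 204.88 - 67 - 69 + 8 - 9 = 67.88

67.88 dB


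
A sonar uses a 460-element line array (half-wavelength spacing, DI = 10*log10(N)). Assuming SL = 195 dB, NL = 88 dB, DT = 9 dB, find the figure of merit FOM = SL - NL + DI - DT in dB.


124.63 dB


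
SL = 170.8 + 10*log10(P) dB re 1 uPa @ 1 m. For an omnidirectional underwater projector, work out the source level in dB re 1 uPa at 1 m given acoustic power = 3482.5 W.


SL = 170.8 + 10*log10(3482.5) = 170.8 + 35.42 = 206.22

206.22 dB


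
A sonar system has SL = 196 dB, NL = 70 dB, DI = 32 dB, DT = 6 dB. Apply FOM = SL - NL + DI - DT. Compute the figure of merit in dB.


FOM = SL - NL + DI - DT = 196 - 70 + 32 - 6 = 152

152 dB


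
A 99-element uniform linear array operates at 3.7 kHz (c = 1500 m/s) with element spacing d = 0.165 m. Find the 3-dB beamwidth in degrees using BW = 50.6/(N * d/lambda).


Step 1: lambda = 1500/3700 = 0.40541 m
Step 2: d/lambda = 0.165/0.40541 = 0.407
Step 3: BW = 50.6/(N * d/lambda) = 50.6/(99 * 0.407) = 1.26

1.26 deg


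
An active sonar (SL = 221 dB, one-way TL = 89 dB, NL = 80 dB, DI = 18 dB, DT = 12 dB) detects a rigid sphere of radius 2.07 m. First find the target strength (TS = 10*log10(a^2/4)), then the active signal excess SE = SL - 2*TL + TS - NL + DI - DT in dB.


Step 1: TS = 10*log10(2.07^2/4) = 0.3 dB
Step 2: SE = SL - 2*TL + TS - NL + DI - DT = 221 - 2*89 + (0.3) - 80 + 18 - 12 = -30.7

-30.7 dB


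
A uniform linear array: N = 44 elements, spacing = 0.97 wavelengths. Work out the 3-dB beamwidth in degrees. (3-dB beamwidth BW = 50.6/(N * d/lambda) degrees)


BW = 50.6 / (44 * 0.97) = 50.6 / 42.68 = 1.19

1.19 deg


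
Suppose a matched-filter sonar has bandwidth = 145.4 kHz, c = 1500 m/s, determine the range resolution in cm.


0.52 cm


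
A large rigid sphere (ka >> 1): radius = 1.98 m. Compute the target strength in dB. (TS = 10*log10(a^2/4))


TS = 10*log10(1.98^2 / 4) = 10*log10(0.9801) = -0.09

-0.09 dB


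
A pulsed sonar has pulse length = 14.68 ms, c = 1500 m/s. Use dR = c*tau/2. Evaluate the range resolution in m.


11.01 m


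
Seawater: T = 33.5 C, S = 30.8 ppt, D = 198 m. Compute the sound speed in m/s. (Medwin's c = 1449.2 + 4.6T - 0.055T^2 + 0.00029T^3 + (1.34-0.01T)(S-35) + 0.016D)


c = 1449.2 + 4.6*33.5 - 0.055*33.5^2 + 0.00029*33.5^3 + (1.34 - 0.01*33.5)*(30.8 - 35) + 0.016*198 = 1551.43

1551.43 m/s


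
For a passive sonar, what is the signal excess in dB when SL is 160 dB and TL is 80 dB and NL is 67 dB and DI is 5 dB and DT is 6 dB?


SE = SL - TL - NL + DI - DT = 160 - 80 - 67 + 5 - 6 = 12

12 dB


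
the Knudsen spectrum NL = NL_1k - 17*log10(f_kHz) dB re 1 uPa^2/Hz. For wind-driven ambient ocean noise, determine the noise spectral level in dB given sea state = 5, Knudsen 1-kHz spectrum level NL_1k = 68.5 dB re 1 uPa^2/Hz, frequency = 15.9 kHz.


NL = NL_1k - 17*log10(f_kHz) = 68.5 - 17*log10(15.9) = 68.5 - (20.42) = 48.08

48.08 dB


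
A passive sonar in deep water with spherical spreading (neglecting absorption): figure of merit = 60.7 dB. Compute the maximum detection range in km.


At max range FOM = TL, so 20*log10(R) = 60.7
R = 10^(60.7/20) = 1083.93 m = 1.08 km

1.08 km


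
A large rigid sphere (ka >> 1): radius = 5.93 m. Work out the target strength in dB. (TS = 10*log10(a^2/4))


9.44 dB


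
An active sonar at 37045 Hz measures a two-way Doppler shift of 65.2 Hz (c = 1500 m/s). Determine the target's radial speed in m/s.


From fd = 2*f*v/c, v = c*fd/(2*f) = 1500 * 65.2 / (2*37045) = 1.32

1.32 m/s


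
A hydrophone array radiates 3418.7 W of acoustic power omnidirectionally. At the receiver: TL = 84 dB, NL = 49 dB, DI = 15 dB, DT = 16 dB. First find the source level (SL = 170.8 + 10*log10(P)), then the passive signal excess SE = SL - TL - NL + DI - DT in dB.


Step 1: SL = 170.8 + 10*log10(3418.7) = 206.14 dB
Step 2: SE = SL - TL - NL + DI - DT = 206.14 - 84 - 49 + 15 - 16 = 72.14

72.14 dB


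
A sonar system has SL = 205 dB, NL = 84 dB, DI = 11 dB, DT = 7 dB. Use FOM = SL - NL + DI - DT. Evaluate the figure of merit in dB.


125 dB


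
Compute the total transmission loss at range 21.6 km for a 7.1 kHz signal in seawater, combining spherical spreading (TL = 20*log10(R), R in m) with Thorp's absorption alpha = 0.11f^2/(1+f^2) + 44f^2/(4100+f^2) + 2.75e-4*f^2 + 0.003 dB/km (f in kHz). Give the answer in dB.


100.93 dB


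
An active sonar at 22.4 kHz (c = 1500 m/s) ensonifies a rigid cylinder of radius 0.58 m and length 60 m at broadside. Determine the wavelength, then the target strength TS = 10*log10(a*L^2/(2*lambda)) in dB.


Step 1: lambda = c/f = 1500/22400 = 0.06696 m
Step 2: TS = 10*log10(a*L^2/(2*lambda)) = 10*log10(0.58*60^2/(2*0.06696)) = 41.93

41.93 dB


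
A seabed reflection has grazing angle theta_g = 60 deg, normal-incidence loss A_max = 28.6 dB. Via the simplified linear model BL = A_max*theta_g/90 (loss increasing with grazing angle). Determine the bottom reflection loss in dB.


BL = A_max * theta_g / 90 = 28.6 * 60 / 90 = 19.07

19.07 dB


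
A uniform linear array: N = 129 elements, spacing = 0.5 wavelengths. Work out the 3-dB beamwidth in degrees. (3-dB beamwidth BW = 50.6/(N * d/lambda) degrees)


BW = 50.6 / (129 * 0.5) = 50.6 / 64.5 = 0.78

0.78 deg


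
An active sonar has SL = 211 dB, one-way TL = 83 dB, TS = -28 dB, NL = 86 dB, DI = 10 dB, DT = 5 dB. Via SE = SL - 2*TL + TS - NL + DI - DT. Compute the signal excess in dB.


SE = SL - 2*TL + TS - NL + DI - DT = 211 - 2*83 + (-28) - 86 + 10 - 5 = -64

-64 dB


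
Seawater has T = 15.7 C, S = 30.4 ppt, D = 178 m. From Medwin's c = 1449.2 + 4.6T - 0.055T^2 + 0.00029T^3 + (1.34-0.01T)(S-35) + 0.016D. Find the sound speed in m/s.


c = 1449.2 + 4.6*15.7 - 0.055*15.7^2 + 0.00029*15.7^3 + (1.34 - 0.01*15.7)*(30.4 - 35) + 0.016*178 = 1506.39

1506.39 m/s


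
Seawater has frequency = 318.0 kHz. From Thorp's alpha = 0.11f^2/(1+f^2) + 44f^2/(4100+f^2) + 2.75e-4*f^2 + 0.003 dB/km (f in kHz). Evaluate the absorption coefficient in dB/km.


70.208 dB/km


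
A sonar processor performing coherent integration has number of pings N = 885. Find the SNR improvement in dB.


29.47 dB


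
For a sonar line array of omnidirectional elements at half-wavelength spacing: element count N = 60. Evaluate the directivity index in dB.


DI = 10*log10(60) = 17.78

17.78 dB


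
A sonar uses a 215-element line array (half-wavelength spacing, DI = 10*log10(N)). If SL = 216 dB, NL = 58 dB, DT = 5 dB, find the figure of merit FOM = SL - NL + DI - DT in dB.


176.32 dB


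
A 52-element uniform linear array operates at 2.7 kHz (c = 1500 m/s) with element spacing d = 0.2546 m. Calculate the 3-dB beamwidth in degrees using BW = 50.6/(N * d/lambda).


2.12 deg


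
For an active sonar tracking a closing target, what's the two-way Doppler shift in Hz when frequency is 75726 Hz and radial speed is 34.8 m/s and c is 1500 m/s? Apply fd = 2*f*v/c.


fd = 2*f*v/c = 2 * 75726 * 34.8 / 1500 = 3513.69

3513.69 Hz


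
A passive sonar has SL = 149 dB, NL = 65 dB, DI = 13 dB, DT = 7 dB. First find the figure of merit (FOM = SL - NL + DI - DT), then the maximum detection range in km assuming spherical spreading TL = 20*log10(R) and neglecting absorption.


Step 1: FOM = SL - NL + DI - DT = 149 - 65 + 13 - 7 = 90 dB
Step 2: at max range FOM = TL = 20*log10(R), so R = 10^(90/20) = 31622.78 m = 31.62 km

31.62 km


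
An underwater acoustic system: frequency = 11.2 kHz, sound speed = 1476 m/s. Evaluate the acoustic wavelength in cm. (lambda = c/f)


13.18 cm


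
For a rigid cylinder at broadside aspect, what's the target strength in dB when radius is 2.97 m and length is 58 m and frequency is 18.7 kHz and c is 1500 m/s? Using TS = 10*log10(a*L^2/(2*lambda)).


47.94 dB


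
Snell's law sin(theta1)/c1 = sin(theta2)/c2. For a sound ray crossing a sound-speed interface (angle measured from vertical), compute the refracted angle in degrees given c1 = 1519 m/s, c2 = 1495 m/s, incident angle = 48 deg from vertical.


47.0 deg


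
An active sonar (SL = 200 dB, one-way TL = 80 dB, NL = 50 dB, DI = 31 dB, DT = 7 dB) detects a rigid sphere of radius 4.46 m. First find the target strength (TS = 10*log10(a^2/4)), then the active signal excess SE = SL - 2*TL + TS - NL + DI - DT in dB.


Step 1: TS = 10*log10(4.46^2/4) = 6.97 dB
Step 2: SE = SL - 2*TL + TS - NL + DI - DT = 200 - 2*80 + (6.97) - 50 + 31 - 7 = 20.97

20.97 dB


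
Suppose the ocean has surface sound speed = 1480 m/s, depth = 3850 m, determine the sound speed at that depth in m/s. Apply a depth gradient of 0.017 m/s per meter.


c = 1480 + 0.017 * 3850 = 1545.45

1545.45 m/s


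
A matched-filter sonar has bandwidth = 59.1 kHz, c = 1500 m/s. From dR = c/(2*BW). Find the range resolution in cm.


1.27 cm


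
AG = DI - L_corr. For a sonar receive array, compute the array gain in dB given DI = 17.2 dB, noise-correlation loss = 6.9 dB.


AG = DI - L_corr = 17.2 - 6.9 = 10.3

10.3 dB


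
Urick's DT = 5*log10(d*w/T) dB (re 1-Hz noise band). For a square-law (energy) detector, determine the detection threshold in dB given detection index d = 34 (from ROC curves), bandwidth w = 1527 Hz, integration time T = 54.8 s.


14.88 dB


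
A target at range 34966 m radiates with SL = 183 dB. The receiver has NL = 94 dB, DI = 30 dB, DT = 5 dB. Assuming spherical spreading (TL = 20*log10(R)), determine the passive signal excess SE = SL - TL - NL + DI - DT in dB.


Step 1: TL = 20*log10(34966) = 90.87 dB
Step 2: SE = 183 - 90.87 - 94 + 30 - 5 = 23.13

23.13 dB


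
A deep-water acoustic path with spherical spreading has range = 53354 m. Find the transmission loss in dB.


94.54 dB


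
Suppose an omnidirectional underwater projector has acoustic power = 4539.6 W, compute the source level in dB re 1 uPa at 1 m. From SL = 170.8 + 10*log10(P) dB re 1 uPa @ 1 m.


SL = 170.8 + 10*log10(4539.6) = 170.8 + 36.57 = 207.37

207.37 dB


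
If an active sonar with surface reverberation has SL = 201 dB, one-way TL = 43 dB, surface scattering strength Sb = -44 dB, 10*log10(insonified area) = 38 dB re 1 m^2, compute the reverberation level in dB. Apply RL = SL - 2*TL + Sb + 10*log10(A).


RL = SL - 2*TL + Sb + 10*log10(A) = 201 - 2*43 + (-44) + 38 = 109

109 dB


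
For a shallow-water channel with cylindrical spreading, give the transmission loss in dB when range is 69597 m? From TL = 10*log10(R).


TL = 10*log10(69597) = 48.43

48.43 dB


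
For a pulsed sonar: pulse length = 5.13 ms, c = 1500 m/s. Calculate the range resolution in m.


dR = c*tau/2 = 1500 * 5.13e-3 / 2 = 3.8475

3.8475 m


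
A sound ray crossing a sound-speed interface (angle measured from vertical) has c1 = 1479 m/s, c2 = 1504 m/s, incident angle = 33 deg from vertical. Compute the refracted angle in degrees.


sin(theta2) = (c2/c1)*sin(theta1) = (1504/1479)*sin(33 deg) = 0.55385
theta2 = arcsin(0.55385) = 33.63

33.63 deg


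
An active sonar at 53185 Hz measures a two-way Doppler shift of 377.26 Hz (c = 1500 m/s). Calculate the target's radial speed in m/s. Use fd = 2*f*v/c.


From fd = 2*f*v/c, v = c*fd/(2*f) = 1500 * 377.26 / (2*53185) = 5.32

5.32 m/s


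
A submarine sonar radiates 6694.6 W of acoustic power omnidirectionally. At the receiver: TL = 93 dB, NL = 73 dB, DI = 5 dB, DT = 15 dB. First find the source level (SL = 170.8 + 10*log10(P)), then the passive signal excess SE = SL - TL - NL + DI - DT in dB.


Step 1: SL = 170.8 + 10*log10(6694.6) = 209.06 dB
Step 2: SE = SL - TL - NL + DI - DT = 209.06 - 93 - 73 + 5 - 15 = 33.06

33.06 dB


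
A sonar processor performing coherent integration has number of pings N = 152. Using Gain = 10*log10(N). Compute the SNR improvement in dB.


Gain = 10*log10(152) = 21.82

21.82 dB


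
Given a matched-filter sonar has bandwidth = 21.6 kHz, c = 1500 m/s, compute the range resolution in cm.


dR = c/(2*BW) = 1500 / (2 * 21.6e3) = 0.0347 m = 3.47 cm

3.47 cm


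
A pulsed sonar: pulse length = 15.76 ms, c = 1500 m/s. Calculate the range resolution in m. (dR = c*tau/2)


dR = c*tau/2 = 1500 * 15.76e-3 / 2 = 11.82

11.82 m


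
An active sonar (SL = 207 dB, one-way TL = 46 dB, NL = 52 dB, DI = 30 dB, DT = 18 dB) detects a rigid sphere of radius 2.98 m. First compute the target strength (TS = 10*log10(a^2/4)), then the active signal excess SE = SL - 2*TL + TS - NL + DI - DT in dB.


Step 1: TS = 10*log10(2.98^2/4) = 3.46 dB
Step 2: SE = SL - 2*TL + TS - NL + DI - DT = 207 - 2*46 + (3.46) - 52 + 30 - 18 = 78.46

78.46 dB


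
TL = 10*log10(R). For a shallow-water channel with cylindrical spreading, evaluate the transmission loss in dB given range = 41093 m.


TL = 10*log10(41093) = 46.14

46.14 dB


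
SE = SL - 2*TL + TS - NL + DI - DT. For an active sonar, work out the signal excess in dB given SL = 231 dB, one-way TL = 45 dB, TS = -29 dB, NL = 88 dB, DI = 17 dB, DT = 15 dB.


SE = SL - 2*TL + TS - NL + DI - DT = 231 - 2*45 + (-29) - 88 + 17 - 15 = 26

26 dB


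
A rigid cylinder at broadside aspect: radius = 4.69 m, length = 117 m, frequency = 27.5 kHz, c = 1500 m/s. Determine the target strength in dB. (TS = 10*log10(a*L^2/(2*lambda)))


57.7 dB


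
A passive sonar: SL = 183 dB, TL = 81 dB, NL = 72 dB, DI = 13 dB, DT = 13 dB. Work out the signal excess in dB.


SE = SL - TL - NL + DI - DT = 183 - 81 - 72 + 13 - 13 = 30

30 dB


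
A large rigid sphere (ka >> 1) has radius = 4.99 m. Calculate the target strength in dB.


TS = 10*log10(4.99^2 / 4) = 10*log10(6.225025) = 7.94

7.94 dB


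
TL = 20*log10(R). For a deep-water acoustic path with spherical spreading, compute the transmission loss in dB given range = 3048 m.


TL = 20*log10(3048) = 69.68

69.68 dB


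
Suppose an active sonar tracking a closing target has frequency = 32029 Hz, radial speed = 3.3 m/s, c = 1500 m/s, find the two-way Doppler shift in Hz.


fd = 2*f*v/c = 2 * 32029 * 3.3 / 1500 = 140.93

140.93 Hz


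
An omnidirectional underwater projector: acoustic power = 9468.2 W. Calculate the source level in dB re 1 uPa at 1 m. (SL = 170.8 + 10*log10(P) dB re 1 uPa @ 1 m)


210.56 dB


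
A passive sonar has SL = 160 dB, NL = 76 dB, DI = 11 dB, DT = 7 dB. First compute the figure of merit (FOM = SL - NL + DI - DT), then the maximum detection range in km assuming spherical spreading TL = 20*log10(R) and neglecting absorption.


Step 1: FOM = SL - NL + DI - DT = 160 - 76 + 11 - 7 = 88 dB
Step 2: at max range FOM = TL = 20*log10(R), so R = 10^(88/20) = 25118.86 m = 25.12 km

25.12 km


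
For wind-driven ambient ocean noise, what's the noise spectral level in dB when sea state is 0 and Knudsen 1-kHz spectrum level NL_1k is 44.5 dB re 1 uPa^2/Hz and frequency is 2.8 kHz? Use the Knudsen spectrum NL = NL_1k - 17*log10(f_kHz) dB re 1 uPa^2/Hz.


NL = NL_1k - 17*log10(f_kHz) = 44.5 - 17*log10(2.8) = 44.5 - (7.6) = 36.9

36.9 dB


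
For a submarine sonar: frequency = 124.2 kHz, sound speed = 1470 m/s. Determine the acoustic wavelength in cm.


lambda = c/f = 1470 / 124200 = 0.0118 m = 1.18 cm

1.18 cm


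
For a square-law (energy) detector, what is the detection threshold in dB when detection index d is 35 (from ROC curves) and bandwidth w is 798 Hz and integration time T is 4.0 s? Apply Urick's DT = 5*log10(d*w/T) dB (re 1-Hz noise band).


19.22 dB


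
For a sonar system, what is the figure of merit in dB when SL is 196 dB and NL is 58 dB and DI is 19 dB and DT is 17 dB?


140 dB


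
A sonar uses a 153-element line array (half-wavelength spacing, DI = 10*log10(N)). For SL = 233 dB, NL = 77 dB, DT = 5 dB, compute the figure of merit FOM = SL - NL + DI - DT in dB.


Step 1: DI = 10*log10(153) = 21.85 dB
Step 2: FOM = SL - NL + DI - DT = 233 - 77 + 21.85 - 5 = 172.85

172.85 dB


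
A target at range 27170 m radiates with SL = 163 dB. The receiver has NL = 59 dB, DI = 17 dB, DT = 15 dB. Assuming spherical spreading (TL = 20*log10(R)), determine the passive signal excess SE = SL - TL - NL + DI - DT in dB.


Step 1: TL = 20*log10(27170) = 88.68 dB
Step 2: SE = 163 - 88.68 - 59 + 17 - 15 = 17.32

17.32 dB


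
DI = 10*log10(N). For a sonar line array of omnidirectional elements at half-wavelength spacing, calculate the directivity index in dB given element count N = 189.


DI = 10*log10(189) = 22.76

22.76 dB


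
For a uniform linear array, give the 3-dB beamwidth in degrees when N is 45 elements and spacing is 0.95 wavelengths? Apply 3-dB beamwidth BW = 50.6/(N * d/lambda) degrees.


BW = 50.6 / (45 * 0.95) = 50.6 / 42.75 = 1.18

1.18 deg


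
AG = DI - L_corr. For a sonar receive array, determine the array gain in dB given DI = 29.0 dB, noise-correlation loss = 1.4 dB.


27.6 dB


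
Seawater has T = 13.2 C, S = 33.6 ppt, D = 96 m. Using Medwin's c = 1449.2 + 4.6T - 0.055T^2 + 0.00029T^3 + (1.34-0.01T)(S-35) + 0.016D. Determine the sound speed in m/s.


c = 1449.2 + 4.6*13.2 - 0.055*13.2^2 + 0.00029*13.2^3 + (1.34 - 0.01*13.2)*(33.6 - 35) + 0.016*96 = 1500.85

1500.85 m/s


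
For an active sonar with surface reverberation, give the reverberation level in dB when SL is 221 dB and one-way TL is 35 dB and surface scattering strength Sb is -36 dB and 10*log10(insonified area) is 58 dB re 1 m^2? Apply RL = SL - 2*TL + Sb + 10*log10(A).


173 dB


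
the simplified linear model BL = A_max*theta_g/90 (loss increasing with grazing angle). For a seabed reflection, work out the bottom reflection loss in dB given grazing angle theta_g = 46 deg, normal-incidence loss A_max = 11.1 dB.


BL = A_max * theta_g / 90 = 11.1 * 46 / 90 = 5.67

5.67 dB


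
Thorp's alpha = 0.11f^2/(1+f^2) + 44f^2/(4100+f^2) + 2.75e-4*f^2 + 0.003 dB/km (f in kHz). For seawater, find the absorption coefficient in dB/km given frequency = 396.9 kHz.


86.318 dB/km


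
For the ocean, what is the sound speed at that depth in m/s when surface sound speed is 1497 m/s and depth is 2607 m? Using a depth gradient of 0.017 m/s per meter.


c = 1497 + 0.017 * 2607 = 1541.319

1541.319 m/s


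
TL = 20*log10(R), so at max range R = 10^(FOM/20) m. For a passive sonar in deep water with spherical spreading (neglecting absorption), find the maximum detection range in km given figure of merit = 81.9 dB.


At max range FOM = TL, so 20*log10(R) = 81.9
R = 10^(81.9/20) = 12445.15 m = 12.45 km

12.45 km


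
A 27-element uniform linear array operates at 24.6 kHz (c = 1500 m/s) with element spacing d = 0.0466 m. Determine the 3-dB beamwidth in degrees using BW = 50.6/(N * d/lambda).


Step 1: lambda = 1500/24600 = 0.06098 m
Step 2: d/lambda = 0.0466/0.06098 = 0.7642
Step 3: BW = 50.6/(N * d/lambda) = 50.6/(27 * 0.7642) = 2.45

2.45 deg


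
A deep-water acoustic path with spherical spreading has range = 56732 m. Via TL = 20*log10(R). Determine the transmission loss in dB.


TL = 20*log10(56732) = 95.08

95.08 dB


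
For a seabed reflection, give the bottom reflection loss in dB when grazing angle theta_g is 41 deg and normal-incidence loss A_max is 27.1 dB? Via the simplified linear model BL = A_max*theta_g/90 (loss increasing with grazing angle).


BL = A_max * theta_g / 90 = 27.1 * 41 / 90 = 12.35

12.35 dB


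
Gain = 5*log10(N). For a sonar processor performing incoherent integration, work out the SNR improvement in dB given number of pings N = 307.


12.44 dB


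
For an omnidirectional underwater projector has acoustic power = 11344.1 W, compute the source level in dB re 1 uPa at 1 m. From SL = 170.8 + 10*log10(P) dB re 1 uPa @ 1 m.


SL = 170.8 + 10*log10(11344.1) = 170.8 + 40.55 = 211.35

211.35 dB


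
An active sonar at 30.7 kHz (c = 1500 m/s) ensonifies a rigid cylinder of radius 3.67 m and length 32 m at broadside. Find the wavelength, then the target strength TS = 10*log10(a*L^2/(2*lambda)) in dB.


Step 1: lambda = c/f = 1500/30700 = 0.04886 m
Step 2: TS = 10*log10(a*L^2/(2*lambda)) = 10*log10(3.67*32^2/(2*0.04886)) = 45.85

45.85 dB


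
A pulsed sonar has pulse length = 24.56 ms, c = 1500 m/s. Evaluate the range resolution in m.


dR = c*tau/2 = 1500 * 24.56e-3 / 2 = 18.42

18.42 m


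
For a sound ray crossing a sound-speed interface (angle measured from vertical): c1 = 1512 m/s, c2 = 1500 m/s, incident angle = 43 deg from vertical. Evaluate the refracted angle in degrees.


sin(theta2) = (c2/c1)*sin(theta1) = (1500/1512)*sin(43 deg) = 0.67659
theta2 = arcsin(0.67659) = 42.58

42.58 deg


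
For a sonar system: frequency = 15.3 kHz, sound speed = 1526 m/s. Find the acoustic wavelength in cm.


lambda = c/f = 1526 / 15300 = 0.0997 m = 9.97 cm

9.97 cm


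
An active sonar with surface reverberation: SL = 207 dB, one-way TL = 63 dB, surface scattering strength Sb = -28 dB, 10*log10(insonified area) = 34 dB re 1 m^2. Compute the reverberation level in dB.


87 dB


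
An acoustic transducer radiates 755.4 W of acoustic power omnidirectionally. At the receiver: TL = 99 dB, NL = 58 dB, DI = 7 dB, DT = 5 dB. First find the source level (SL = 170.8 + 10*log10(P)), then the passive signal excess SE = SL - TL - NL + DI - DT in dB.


Step 1: SL = 170.8 + 10*log10(755.4) = 199.58 dB
Step 2: SE = SL - TL - NL + DI - DT = 199.58 - 99 - 58 + 7 - 5 = 44.58

44.58 dB


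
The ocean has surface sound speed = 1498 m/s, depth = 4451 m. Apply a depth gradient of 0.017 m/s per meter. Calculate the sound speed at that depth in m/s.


c = 1498 + 0.017 * 4451 = 1573.667

1573.667 m/s


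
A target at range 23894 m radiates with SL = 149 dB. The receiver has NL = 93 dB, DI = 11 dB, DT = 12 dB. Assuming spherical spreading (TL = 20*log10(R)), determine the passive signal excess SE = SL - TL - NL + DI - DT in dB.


Step 1: TL = 20*log10(23894) = 87.57 dB
Step 2: SE = 149 - 87.57 - 93 + 11 - 12 = -32.57

-32.57 dB


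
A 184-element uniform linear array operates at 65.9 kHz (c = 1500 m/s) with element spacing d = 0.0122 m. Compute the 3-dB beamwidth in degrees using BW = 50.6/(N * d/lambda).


0.51 deg


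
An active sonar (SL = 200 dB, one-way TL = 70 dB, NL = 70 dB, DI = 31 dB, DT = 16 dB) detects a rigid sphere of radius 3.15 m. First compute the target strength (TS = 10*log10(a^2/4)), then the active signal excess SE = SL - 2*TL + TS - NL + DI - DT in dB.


Step 1: TS = 10*log10(3.15^2/4) = 3.95 dB
Step 2: SE = SL - 2*TL + TS - NL + DI - DT = 200 - 2*70 + (3.95) - 70 + 31 - 16 = 8.95

8.95 dB


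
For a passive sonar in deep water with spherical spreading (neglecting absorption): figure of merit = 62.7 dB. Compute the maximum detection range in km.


At max range FOM = TL, so 20*log10(R) = 62.7
R = 10^(62.7/20) = 1364.58 m = 1.36 km

1.36 km


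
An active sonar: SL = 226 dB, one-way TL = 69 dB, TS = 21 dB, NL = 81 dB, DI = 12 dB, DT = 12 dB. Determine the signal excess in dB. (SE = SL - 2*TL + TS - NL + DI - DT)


SE = SL - 2*TL + TS - NL + DI - DT = 226 - 2*69 + (21) - 81 + 12 - 12 = 28

28 dB


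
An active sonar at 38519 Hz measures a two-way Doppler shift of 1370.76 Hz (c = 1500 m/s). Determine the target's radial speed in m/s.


From fd = 2*f*v/c, v = c*fd/(2*f) = 1500 * 1370.76 / (2*38519) = 26.69

26.69 m/s


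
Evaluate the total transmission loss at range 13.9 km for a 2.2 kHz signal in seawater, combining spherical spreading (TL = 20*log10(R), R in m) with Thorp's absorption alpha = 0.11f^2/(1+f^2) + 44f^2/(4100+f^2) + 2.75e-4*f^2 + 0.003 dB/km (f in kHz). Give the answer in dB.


84.91 dB


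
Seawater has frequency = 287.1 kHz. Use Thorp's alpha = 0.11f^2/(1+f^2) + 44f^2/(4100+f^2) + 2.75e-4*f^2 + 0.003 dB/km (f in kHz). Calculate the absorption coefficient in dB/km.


f^2 = 82426.41
alpha = 0.11*82426.41/(1+82426.41) + 44*82426.41/(4100+82426.41) + 2.75e-4*82426.41 + 0.003 = 64.695

64.695 dB/km


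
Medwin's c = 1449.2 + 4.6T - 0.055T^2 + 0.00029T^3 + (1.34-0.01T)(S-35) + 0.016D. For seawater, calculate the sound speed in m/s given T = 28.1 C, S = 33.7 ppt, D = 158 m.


c = 1449.2 + 4.6*28.1 - 0.055*28.1^2 + 0.00029*28.1^3 + (1.34 - 0.01*28.1)*(33.7 - 35) + 0.016*158 = 1542.62

1542.62 m/s


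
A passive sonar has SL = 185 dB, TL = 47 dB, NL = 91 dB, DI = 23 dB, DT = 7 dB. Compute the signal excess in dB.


SE = SL - TL - NL + DI - DT = 185 - 47 - 91 + 23 - 7 = 63

63 dB


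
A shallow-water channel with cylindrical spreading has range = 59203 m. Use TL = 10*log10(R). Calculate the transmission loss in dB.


TL = 10*log10(59203) = 47.72

47.72 dB


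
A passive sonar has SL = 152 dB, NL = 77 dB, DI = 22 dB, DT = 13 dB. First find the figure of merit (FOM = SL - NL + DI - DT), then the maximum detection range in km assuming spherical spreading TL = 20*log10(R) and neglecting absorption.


Step 1: FOM = SL - NL + DI - DT = 152 - 77 + 22 - 13 = 84 dB
Step 2: at max range FOM = TL = 20*log10(R), so R = 10^(84/20) = 15848.93 m = 15.85 km

15.85 km


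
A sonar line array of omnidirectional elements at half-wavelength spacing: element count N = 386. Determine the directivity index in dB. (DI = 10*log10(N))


DI = 10*log10(386) = 25.87

25.87 dB


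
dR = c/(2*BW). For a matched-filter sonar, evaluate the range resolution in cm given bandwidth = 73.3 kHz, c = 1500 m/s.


1.02 cm


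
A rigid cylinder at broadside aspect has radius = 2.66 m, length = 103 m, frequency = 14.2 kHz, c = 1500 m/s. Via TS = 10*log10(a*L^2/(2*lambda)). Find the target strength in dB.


lambda = 1500/14200 = 0.10563 m
TS = 10*log10(2.66*103^2/(2*0.10563)) = 51.26

51.26 dB


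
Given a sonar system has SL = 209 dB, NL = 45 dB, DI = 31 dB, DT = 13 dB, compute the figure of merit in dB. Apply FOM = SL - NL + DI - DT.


182 dB


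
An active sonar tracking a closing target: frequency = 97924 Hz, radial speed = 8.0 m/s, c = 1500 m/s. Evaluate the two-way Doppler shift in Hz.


fd = 2*f*v/c = 2 * 97924 * 8.0 / 1500 = 1044.52

1044.52 Hz


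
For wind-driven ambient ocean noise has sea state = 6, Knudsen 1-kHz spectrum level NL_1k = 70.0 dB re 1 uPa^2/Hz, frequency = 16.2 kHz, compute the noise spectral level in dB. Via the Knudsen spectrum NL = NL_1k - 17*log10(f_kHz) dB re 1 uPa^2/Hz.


NL = NL_1k - 17*log10(f_kHz) = 70.0 - 17*log10(16.2) = 70.0 - (20.56) = 49.44

49.44 dB


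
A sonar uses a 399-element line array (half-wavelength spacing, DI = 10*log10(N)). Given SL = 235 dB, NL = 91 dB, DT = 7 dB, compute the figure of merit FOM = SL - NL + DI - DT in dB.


163.01 dB


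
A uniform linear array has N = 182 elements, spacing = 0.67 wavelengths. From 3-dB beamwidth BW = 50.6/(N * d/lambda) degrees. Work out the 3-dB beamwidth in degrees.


BW = 50.6 / (182 * 0.67) = 50.6 / 121.94 = 0.41

0.41 deg


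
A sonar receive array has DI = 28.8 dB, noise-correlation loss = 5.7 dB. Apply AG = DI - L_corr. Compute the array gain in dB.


23.1 dB


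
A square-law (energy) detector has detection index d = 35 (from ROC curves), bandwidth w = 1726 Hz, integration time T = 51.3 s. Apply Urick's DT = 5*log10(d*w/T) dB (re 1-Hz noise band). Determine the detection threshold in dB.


15.35 dB


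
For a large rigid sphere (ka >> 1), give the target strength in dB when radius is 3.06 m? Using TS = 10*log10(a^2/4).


TS = 10*log10(3.06^2 / 4) = 10*log10(2.3409) = 3.69

3.69 dB


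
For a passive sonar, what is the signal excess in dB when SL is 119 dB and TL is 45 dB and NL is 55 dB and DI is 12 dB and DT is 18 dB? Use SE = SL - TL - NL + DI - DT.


SE = SL - TL - NL + DI - DT = 119 - 45 - 55 + 12 - 18 = 13

13 dB


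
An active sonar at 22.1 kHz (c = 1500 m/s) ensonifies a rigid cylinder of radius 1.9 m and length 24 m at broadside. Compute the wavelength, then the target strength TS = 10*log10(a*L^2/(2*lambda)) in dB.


Step 1: lambda = c/f = 1500/22100 = 0.06787 m
Step 2: TS = 10*log10(a*L^2/(2*lambda)) = 10*log10(1.9*24^2/(2*0.06787)) = 39.06

39.06 dB
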